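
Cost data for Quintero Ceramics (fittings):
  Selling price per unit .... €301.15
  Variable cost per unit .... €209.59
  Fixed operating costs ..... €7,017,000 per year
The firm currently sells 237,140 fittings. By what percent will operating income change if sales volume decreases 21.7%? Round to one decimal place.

At 237,140 units, contribution = 237,140 × €91.56 = €21,712,538.40.
Operating income = contribution − fixed costs = €21,712,538.40 − €7,017,000 = €14,695,538.40.
Degree of operating leverage = €21,712,538.40 / €14,695,538.40 = 1.4775.
So EBIT moves 1.4775 × (-21.7%) = -32.1%.

-32.1%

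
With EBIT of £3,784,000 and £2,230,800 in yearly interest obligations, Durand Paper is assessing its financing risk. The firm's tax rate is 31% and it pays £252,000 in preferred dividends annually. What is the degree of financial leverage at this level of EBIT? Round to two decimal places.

3.19

Interest = £2,230,800.00.
Preferred dividends grossed up pre-tax: £252,000 / (1 − 0.31) = £365,217.39.
DFL = EBIT ÷ [EBIT − I − D_p/(1−t)] = £3,784,000 ÷ [£3,784,000 − £2,230,800.00 − £365,217.39] = £3,784,000 ÷ £1,187,982.61 = 3.1852.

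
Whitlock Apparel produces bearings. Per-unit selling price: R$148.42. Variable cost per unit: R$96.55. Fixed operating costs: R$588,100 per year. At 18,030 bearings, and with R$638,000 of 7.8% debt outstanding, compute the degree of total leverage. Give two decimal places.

3.15

Total contribution margin = 18,030 × R$51.87 = R$935,216.10.
Subtracting fixed costs: EBIT = R$935,216.10 − R$588,100 = R$347,116.10. Interest = R$49,764.00.
DOL = R$935,216.10 ÷ R$347,116.10 = 2.6942; DFL = R$347,116.10 ÷ R$297,352.10 = 1.1674.
Combined leverage = 2.6942 × 1.1674 = 3.1452.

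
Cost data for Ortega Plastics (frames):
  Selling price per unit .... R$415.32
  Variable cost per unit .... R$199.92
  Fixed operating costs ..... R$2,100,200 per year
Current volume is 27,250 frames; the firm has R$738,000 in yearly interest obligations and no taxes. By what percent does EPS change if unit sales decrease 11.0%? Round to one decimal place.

-21.3%

Contribution at this volume is 27,250 × R$215.40 = R$5,869,650.00.
Operating income = contribution − fixed costs = R$5,869,650.00 − R$2,100,200 = R$3,769,450.00.
Interest = R$738,000.00, so EBIT − I = R$3,031,450.00.
Degree of combined leverage = contribution ÷ (EBIT − I) = R$5,869,650.00 ÷ R$3,031,450.00 = 1.9363.
%ΔEPS = DCL × %ΔSales = 1.9363 × -11.0% = -21.3%.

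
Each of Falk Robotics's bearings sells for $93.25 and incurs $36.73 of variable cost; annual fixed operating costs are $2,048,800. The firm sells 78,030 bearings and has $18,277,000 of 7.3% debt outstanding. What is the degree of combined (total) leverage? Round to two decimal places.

4.29

At 78,030 units, contribution = 78,030 × $56.52 = $4,410,255.60.
EBIT = $4,410,255.60 − $2,048,800 = $2,361,455.60. Interest = $1,334,221.00.
DOL = $4,410,255.60 ÷ $2,361,455.60 = 1.8676; DFL = $2,361,455.60 ÷ $1,027,234.60 = 2.2988.
Combined leverage = 1.8676 × 2.2988 = 4.2932.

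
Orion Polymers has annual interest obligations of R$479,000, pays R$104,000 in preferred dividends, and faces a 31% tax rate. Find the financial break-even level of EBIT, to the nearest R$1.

Grossing the preferred dividend up to pre-tax terms: R$104,000 / (1 − 0.31) = R$150,724.64.
EPS = 0 when EBIT covers interest plus the pre-tax preferred burden: R$479,000 + R$150,724.64 = R$629,724.64.

R$629,725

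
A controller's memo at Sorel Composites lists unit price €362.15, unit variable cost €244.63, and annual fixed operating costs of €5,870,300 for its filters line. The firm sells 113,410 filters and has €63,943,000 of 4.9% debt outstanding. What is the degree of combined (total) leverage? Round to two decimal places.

Total contribution margin = 113,410 × €117.52 = €13,327,943.20.
Subtracting fixed costs: EBIT = €13,327,943.20 − €5,870,300 = €7,457,643.20. Interest = €3,133,207.00.
DOL = €13,327,943.20 ÷ €7,457,643.20 = 1.7872; DFL = €7,457,643.20 ÷ €4,324,436.20 = 1.7245.
DCL = DOL × DFL = 1.7872 × 1.7245 = 3.0820.

3.08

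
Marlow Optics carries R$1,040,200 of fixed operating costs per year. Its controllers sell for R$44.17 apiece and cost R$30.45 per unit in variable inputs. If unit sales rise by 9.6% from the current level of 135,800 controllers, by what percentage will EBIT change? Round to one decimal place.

+21.7%

Contribution at this volume is 135,800 × R$13.72 = R$1,863,176.00.
EBIT = R$1,863,176.00 − R$1,040,200 = R$822,976.00.
DOL = contribution ÷ EBIT = R$1,863,176.00 ÷ R$822,976.00 = 2.2639.
So EBIT moves 2.2639 × (+9.6%) = +21.7%.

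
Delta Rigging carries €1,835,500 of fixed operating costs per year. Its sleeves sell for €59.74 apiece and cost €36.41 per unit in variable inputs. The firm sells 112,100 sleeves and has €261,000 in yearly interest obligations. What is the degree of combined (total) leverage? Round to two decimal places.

Contribution at this volume is 112,100 × €23.33 = €2,615,293.00.
Subtracting fixed costs: EBIT = €2,615,293.00 − €1,835,500 = €779,793.00. Interest = €261,000.00, so EBIT − I = €518,793.00.
DCL = contribution ÷ (EBIT − I) = €2,615,293.00 ÷ €518,793.00 = 5.0411.

5.04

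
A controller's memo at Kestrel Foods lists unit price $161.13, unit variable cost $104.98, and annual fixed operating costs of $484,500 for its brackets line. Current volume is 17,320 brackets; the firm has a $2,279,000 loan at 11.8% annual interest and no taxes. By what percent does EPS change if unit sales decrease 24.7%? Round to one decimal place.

Contribution at this volume is 17,320 × $56.15 = $972,518.00.
Subtracting fixed costs: EBIT = $972,518.00 − $484,500 = $488,018.00.
After interest of $268,922.00, pre-tax earnings = $219,096.00.
DCL = total CM / (EBIT − I) = $972,518.00 / $219,096.00 = 4.4388.
EPS therefore changes by 4.4388 × (-24.7%) = -109.6%.

-109.6%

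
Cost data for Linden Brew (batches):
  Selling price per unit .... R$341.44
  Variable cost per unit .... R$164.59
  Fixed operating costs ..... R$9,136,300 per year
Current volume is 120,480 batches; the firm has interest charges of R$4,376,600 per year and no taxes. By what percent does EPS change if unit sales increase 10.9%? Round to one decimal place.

Total contribution margin = 120,480 × R$176.85 = R$21,306,888.00.
EBIT = R$21,306,888.00 − R$9,136,300 = R$12,170,588.00.
After interest of R$4,376,600.00, pre-tax earnings = R$7,793,988.00.
Degree of combined leverage = contribution ÷ (EBIT − I) = R$21,306,888.00 ÷ R$7,793,988.00 = 2.7338.
EPS therefore changes by 2.7338 × (+10.9%) = +29.8%.

+29.8%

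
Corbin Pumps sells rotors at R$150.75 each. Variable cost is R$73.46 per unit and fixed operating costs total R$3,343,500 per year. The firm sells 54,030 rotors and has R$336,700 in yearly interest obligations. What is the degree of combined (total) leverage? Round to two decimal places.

Contribution at this volume is 54,030 × R$77.29 = R$4,175,978.70.
Subtracting fixed costs: EBIT = R$4,175,978.70 − R$3,343,500 = R$832,478.70. Interest = R$336,700.00, so EBIT − I = R$495,778.70.
DCL = contribution ÷ (EBIT − I) = R$4,175,978.70 ÷ R$495,778.70 = 8.4231.

8.42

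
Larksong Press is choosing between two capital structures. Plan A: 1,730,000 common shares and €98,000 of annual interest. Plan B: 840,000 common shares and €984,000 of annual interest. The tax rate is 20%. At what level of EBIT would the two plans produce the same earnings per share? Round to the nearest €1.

Set EPS_A = EPS_B: (EBIT − €98,000)(1 − 0.20) ÷ 1,730,000 = (EBIT − €984,000)(1 − 0.20) ÷ 840,000.
The (1 − t) factor cancels: (EBIT − 98,000) × 840,000 = (EBIT − 984,000) × 1,730,000.
Solving, EBIT = (984,000·1,730,000 − 98,000·840,000) / (1,730,000 − 840,000) = 1,620,000,000,000 / 890,000 = 1,820,224.72.

€1,820,225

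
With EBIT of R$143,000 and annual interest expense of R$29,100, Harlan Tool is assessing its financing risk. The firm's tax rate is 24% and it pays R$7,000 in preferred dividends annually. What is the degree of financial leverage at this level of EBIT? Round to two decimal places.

Interest = R$29,100.00.
Pre-tax preferred-dividend burden = R$7,000 ÷ (1 − 0.24) = R$9,210.53.
DFL = EBIT ÷ [EBIT − I − D_p/(1−t)] = R$143,000 ÷ [R$143,000 − R$29,100.00 − R$9,210.53] = R$143,000 ÷ R$104,689.47 = 1.3659.

1.37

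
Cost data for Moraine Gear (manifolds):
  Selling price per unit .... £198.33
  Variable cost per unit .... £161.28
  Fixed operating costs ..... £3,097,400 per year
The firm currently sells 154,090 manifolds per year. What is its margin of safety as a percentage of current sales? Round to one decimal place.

Contribution margin per unit = £198.33 − £161.28 = £37.05. Break-even units = £3,097,400 ÷ £37.05 = 83,600.54; break-even revenue = 83,600.54 × £198.33 = £16,580,495.06.
Actual sales revenue = 154,090 × £198.33 = £30,560,669.70.
Margin of safety = (£30,560,669.70 − £16,580,495.06) ÷ £30,560,669.70 = 45.7%.

45.7%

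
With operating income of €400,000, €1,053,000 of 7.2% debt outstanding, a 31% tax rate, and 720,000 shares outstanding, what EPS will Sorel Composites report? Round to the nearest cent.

Interest = €75,816.00, so EBT = €400,000 − €75,816.00 = €324,184.00.
After tax at 31%: net income = €324,184.00 × 0.69 = €223,686.96.
Per share: €223,686.96 / 720,000 shares = €0.31.

€0.31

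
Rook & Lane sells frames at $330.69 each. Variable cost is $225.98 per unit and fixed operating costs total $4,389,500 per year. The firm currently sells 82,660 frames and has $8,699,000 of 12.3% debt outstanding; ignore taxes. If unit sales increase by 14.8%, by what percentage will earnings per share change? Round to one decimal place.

+40.1%

Contribution at this volume is 82,660 × $104.71 = $8,655,328.60.
Operating income = contribution − fixed costs = $8,655,328.60 − $4,389,500 = $4,265,828.60.
After interest of $1,069,977.00, pre-tax earnings = $3,195,851.60.
DCL = total CM / (EBIT − I) = $8,655,328.60 / $3,195,851.60 = 2.7083.
EPS therefore changes by 2.7083 × (+14.8%) = +40.1%.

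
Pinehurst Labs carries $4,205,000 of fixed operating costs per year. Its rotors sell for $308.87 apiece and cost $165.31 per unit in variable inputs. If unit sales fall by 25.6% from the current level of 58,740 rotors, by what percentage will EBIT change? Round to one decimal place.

Contribution at this volume is 58,740 × $143.56 = $8,432,714.40.
Subtracting fixed costs: EBIT = $8,432,714.40 − $4,205,000 = $4,227,714.40.
So DOL = total CM / EBIT = $8,432,714.40 / $4,227,714.40 = 1.9946.
So EBIT moves 1.9946 × (-25.6%) = -51.1%.

-51.1%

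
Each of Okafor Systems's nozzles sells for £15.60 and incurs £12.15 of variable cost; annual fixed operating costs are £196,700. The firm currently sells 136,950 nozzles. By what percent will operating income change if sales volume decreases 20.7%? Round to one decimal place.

-35.5%

At 136,950 units, contribution = 136,950 × £3.45 = £472,477.50.
Subtracting fixed costs: EBIT = £472,477.50 − £196,700 = £275,777.50.
DOL = contribution ÷ EBIT = £472,477.50 ÷ £275,777.50 = 1.7133.
So EBIT moves 1.7133 × (-20.7%) = -35.5%.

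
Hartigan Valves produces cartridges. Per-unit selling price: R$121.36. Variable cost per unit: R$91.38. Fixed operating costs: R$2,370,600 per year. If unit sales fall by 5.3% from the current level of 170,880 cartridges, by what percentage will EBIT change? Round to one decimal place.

Total contribution margin = 170,880 × R$29.98 = R$5,122,982.40.
Operating income = contribution − fixed costs = R$5,122,982.40 − R$2,370,600 = R$2,752,382.40.
Degree of operating leverage = R$5,122,982.40 / R$2,752,382.40 = 1.8613.
Operating income changes by 1.8613 × -5.3% = -9.9%.

-9.9%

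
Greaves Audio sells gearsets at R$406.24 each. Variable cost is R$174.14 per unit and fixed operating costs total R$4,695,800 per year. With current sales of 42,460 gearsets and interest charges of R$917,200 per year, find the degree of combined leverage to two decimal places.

2.32

Contribution at this volume is 42,460 × R$232.10 = R$9,854,966.00.
Subtracting fixed costs: EBIT = R$9,854,966.00 − R$4,695,800 = R$5,159,166.00. Interest = R$917,200.00.
DOL = R$9,854,966.00 ÷ R$5,159,166.00 = 1.9102; DFL = R$5,159,166.00 ÷ R$4,241,966.00 = 1.2162.
Combined leverage = 1.9102 × 1.2162 = 2.3232.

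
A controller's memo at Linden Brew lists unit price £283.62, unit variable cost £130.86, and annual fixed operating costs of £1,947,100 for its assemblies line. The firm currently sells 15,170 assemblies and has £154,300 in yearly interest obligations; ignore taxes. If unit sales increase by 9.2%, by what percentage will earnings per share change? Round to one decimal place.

+98.7%

At 15,170 units, contribution = 15,170 × £152.76 = £2,317,369.20.
Subtracting fixed costs: EBIT = £2,317,369.20 − £1,947,100 = £370,269.20.
After interest of £154,300.00, pre-tax earnings = £215,969.20.
Degree of combined leverage = contribution ÷ (EBIT − I) = £2,317,369.20 ÷ £215,969.20 = 10.7301.
EPS therefore changes by 10.7301 × (+9.2%) = +98.7%.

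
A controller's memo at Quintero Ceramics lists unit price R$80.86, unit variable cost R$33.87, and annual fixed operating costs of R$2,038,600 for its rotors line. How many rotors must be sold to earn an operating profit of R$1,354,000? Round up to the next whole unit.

72,199 rotors

Each unit contributes R$80.86 − R$33.87 = R$46.99.
Units = (FC + target) / CM = (R$2,038,600 + R$1,354,000) / R$46.99 = 72,198.34, so 72,199 rotors.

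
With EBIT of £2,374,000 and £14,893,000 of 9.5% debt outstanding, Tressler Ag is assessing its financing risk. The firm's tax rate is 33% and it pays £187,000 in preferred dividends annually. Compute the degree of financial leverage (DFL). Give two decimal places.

Interest = £1,414,835.00.
Preferred dividends grossed up pre-tax: £187,000 / (1 − 0.33) = £279,104.48.
DFL = EBIT ÷ [EBIT − I − D_p/(1−t)] = £2,374,000 ÷ [£2,374,000 − £1,414,835.00 − £279,104.48] = £2,374,000 ÷ £680,060.52 = 3.4909.

3.49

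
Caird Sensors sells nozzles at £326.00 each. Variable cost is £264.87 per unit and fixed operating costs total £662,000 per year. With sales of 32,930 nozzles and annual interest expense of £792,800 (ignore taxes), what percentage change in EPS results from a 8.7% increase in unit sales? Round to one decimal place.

+31.4%

At 32,930 units, contribution = 32,930 × £61.13 = £2,013,010.90.
Operating income = contribution − fixed costs = £2,013,010.90 − £662,000 = £1,351,010.90.
Interest = £792,800.00, so EBIT − I = £558,210.90.
Degree of combined leverage = contribution ÷ (EBIT − I) = £2,013,010.90 ÷ £558,210.90 = 3.6062.
%ΔEPS = DCL × %ΔSales = 3.6062 × +8.7% = +31.4%.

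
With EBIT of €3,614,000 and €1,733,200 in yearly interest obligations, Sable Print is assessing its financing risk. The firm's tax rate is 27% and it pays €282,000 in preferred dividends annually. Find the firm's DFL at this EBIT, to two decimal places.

2.42

Interest = €1,733,200.00.
Pre-tax preferred-dividend burden = €282,000 ÷ (1 − 0.27) = €386,301.37.
DFL = EBIT ÷ [EBIT − I − D_p/(1−t)] = €3,614,000 ÷ [€3,614,000 − €1,733,200.00 − €386,301.37] = €3,614,000 ÷ €1,494,498.63 = 2.4182.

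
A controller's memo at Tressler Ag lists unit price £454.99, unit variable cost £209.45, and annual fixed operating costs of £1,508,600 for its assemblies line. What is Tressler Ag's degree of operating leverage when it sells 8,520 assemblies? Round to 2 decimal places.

Total contribution margin = 8,520 × £245.54 = £2,092,000.80.
EBIT = £2,092,000.80 − £1,508,600 = £583,400.80.
Degree of operating leverage = £2,092,000.80 / £583,400.80 = 3.5859.

3.59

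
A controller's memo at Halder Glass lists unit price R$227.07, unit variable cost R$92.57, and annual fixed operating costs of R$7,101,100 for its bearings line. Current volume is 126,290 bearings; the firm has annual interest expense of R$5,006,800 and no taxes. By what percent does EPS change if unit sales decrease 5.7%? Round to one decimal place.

Contribution at this volume is 126,290 × R$134.50 = R$16,986,005.00.
EBIT = R$16,986,005.00 − R$7,101,100 = R$9,884,905.00.
Interest = R$5,006,800.00, so EBIT − I = R$4,878,105.00.
DCL = total CM / (EBIT − I) = R$16,986,005.00 / R$4,878,105.00 = 3.4821.
%ΔEPS = DCL × %ΔSales = 3.4821 × -5.7% = -19.8%.

-19.8%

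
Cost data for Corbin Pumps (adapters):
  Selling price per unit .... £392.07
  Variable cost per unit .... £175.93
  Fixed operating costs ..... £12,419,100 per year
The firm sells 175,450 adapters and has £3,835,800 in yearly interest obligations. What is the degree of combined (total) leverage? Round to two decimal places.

Total contribution margin = 175,450 × £216.14 = £37,921,763.00.
Subtracting fixed costs: EBIT = £37,921,763.00 − £12,419,100 = £25,502,663.00. Interest = £3,835,800.00, so EBIT − I = £21,666,863.00.
DCL = contribution ÷ (EBIT − I) = £37,921,763.00 ÷ £21,666,863.00 = 1.7502.

1.75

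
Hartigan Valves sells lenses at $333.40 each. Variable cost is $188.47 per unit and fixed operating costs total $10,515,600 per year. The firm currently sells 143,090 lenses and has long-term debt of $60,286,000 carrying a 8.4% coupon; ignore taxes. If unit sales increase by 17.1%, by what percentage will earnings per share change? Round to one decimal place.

+68.7%

Contribution at this volume is 143,090 × $144.93 = $20,738,033.70.
Operating income = contribution − fixed costs = $20,738,033.70 − $10,515,600 = $10,222,433.70.
After interest of $5,064,024.00, pre-tax earnings = $5,158,409.70.
DCL = total CM / (EBIT − I) = $20,738,033.70 / $5,158,409.70 = 4.0202.
EPS therefore changes by 4.0202 × (+17.1%) = +68.7%.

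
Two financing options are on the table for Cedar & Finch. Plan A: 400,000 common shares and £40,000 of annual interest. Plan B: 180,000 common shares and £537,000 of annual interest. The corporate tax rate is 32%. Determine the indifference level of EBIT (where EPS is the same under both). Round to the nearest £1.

£943,636

At indifference, (EBIT − 40,000)(1 − t)/400,000 = (EBIT − 537,000)(1 − t)/180,000.
The (1 − t) factor cancels: (EBIT − 40,000) × 180,000 = (EBIT − 537,000) × 400,000.
Solving, EBIT = (537,000·400,000 − 40,000·180,000) / (400,000 − 180,000) = 207,600,000,000 / 220,000 = 943,636.36.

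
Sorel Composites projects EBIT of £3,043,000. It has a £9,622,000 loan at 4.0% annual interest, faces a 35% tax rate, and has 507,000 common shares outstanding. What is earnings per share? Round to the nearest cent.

Interest = £384,880.00, so EBT = £3,043,000 − £384,880.00 = £2,658,120.00.
After tax at 35%: net income = £2,658,120.00 × 0.65 = £1,727,778.00.
Per share: £1,727,778.00 / 507,000 shares = £3.41.

£3.41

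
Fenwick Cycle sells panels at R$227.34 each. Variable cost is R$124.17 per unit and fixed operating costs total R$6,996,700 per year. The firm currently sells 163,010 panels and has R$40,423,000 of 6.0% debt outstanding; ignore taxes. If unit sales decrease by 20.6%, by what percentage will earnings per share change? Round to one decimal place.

-46.8%

Contribution at this volume is 163,010 × R$103.17 = R$16,817,741.70.
EBIT = R$16,817,741.70 − R$6,996,700 = R$9,821,041.70.
After interest of R$2,425,380.00, pre-tax earnings = R$7,395,661.70.
DCL = total CM / (EBIT − I) = R$16,817,741.70 / R$7,395,661.70 = 2.2740.
%ΔEPS = DCL × %ΔSales = 2.2740 × -20.6% = -46.8%.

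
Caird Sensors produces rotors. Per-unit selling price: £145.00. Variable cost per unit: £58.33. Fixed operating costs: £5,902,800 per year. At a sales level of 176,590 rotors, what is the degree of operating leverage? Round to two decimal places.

1.63

Contribution at this volume is 176,590 × £86.67 = £15,305,055.30.
Subtracting fixed costs: EBIT = £15,305,055.30 − £5,902,800 = £9,402,255.30.
Degree of operating leverage = £15,305,055.30 / £9,402,255.30 = 1.6278.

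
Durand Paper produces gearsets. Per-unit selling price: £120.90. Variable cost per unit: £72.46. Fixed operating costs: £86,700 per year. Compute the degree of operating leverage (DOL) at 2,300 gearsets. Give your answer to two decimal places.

Contribution at this volume is 2,300 × £48.44 = £111,412.00.
Operating income = contribution − fixed costs = £111,412.00 − £86,700 = £24,712.00.
Degree of operating leverage = £111,412.00 / £24,712.00 = 4.5084.

4.51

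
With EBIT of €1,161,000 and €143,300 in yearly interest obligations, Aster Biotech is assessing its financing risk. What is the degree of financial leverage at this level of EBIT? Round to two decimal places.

Interest = €143,300.00.
Degree of financial leverage = EBIT / (EBIT − interest) = €1,161,000 / €1,017,700.00 = 1.1408.

1.14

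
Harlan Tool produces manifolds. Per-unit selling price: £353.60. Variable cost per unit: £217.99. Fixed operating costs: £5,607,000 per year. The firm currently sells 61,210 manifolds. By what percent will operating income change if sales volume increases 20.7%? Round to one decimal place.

At 61,210 units, contribution = 61,210 × £135.61 = £8,300,688.10.
Operating income = contribution − fixed costs = £8,300,688.10 − £5,607,000 = £2,693,688.10.
DOL = contribution ÷ EBIT = £8,300,688.10 ÷ £2,693,688.10 = 3.0815.
So EBIT moves 3.0815 × (+20.7%) = +63.8%.

+63.8%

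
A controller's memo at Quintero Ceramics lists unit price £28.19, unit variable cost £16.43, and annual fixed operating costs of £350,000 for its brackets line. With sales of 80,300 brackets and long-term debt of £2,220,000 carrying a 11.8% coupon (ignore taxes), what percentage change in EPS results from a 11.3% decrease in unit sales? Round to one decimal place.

Total contribution margin = 80,300 × £11.76 = £944,328.00.
EBIT = £944,328.00 − £350,000 = £594,328.00.
After interest of £261,960.00, pre-tax earnings = £332,368.00.
DCL = total CM / (EBIT − I) = £944,328.00 / £332,368.00 = 2.8412.
EPS therefore changes by 2.8412 × (-11.3%) = -32.1%.

-32.1%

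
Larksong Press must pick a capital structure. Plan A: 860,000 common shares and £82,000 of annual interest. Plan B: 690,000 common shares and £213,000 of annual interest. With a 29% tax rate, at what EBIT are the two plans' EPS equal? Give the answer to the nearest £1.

At indifference, (EBIT − 82,000)(1 − t)/860,000 = (EBIT − 213,000)(1 − t)/690,000.
The (1 − t) factor cancels: (EBIT − 82,000) × 690,000 = (EBIT − 213,000) × 860,000.
Solving, EBIT = (213,000·860,000 − 82,000·690,000) / (860,000 − 690,000) = 126,600,000,000 / 170,000 = 744,705.88.

£744,706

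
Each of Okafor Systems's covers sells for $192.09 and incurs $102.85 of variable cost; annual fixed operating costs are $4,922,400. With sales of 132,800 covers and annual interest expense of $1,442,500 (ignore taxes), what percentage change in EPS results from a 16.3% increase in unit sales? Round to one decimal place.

At 132,800 units, contribution = 132,800 × $89.24 = $11,851,072.00.
Subtracting fixed costs: EBIT = $11,851,072.00 − $4,922,400 = $6,928,672.00.
After interest of $1,442,500.00, pre-tax earnings = $5,486,172.00.
DCL = total CM / (EBIT − I) = $11,851,072.00 / $5,486,172.00 = 2.1602.
%ΔEPS = DCL × %ΔSales = 2.1602 × +16.3% = +35.2%.

+35.2%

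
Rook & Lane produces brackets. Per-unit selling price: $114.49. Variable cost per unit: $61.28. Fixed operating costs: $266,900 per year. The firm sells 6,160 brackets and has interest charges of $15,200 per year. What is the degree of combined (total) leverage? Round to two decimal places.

Contribution at this volume is 6,160 × $53.21 = $327,773.60.
Operating income = contribution − fixed costs = $327,773.60 − $266,900 = $60,873.60. Interest = $15,200.00.
DOL = $327,773.60 ÷ $60,873.60 = 5.3845; DFL = $60,873.60 ÷ $45,673.60 = 1.3328.
DCL = DOL × DFL = 5.3845 × 1.3328 = 7.1765.

7.18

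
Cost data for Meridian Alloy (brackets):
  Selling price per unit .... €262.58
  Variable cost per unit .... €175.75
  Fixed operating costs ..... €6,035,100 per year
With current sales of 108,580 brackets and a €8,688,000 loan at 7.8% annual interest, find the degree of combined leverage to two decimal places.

At 108,580 units, contribution = 108,580 × €86.83 = €9,428,001.40.
Operating income = contribution − fixed costs = €9,428,001.40 − €6,035,100 = €3,392,901.40. Interest = €677,664.00.
DOL = €9,428,001.40 ÷ €3,392,901.40 = 2.7787; DFL = €3,392,901.40 ÷ €2,715,237.40 = 1.2496.
Combined leverage = 2.7787 × 1.2496 = 3.4723.

3.47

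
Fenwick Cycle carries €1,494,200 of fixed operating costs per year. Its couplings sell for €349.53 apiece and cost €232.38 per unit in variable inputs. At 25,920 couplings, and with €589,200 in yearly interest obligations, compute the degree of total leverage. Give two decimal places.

3.19

Total contribution margin = 25,920 × €117.15 = €3,036,528.00.
Operating income = contribution − fixed costs = €3,036,528.00 − €1,494,200 = €1,542,328.00. Interest = €589,200.00, so EBIT − I = €953,128.00.
Degree of total leverage = total CM / (EBIT − interest) = €3,036,528.00 / €953,128.00 = 3.1859.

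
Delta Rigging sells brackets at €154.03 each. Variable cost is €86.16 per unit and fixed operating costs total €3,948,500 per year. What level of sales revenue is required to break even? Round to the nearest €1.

€8,961,065

CM per unit = €154.03 − €86.16 = €67.87; CM ratio = €67.87 / €154.03 = 0.4406.
Break-even sales = FC ÷ CM ratio = €3,948,500 × €154.03 / €67.87 = €8,961,065.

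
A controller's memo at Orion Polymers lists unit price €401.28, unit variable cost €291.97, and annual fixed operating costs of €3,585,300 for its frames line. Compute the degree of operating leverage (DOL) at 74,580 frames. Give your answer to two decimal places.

1.79

Total contribution margin = 74,580 × €109.31 = €8,152,339.80.
EBIT = €8,152,339.80 − €3,585,300 = €4,567,039.80.
DOL = contribution ÷ EBIT = €8,152,339.80 ÷ €4,567,039.80 = 1.7850.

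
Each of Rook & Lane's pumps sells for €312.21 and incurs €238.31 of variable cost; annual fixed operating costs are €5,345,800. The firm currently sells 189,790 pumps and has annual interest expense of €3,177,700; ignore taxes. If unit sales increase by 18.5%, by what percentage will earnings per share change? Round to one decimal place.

+47.2%

Total contribution margin = 189,790 × €73.90 = €14,025,481.00.
Operating income = contribution − fixed costs = €14,025,481.00 − €5,345,800 = €8,679,681.00.
Interest = €3,177,700.00, so EBIT − I = €5,501,981.00.
Degree of combined leverage = contribution ÷ (EBIT − I) = €14,025,481.00 ÷ €5,501,981.00 = 2.5492.
EPS therefore changes by 2.5492 × (+18.5%) = +47.2%.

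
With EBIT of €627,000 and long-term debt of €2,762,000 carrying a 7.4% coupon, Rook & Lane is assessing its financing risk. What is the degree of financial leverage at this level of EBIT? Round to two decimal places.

1.48

Annual interest charges come to €204,388.00.
Degree of financial leverage = EBIT / (EBIT − interest) = €627,000 / €422,612.00 = 1.4836.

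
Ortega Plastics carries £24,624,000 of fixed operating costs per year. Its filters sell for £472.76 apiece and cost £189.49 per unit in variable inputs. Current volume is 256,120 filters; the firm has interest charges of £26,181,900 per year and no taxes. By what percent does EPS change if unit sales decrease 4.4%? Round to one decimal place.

-14.7%

At 256,120 units, contribution = 256,120 × £283.27 = £72,551,112.40.
EBIT = £72,551,112.40 − £24,624,000 = £47,927,112.40.
Interest = £26,181,900.00, so EBIT − I = £21,745,212.40.
Degree of combined leverage = contribution ÷ (EBIT − I) = £72,551,112.40 ÷ £21,745,212.40 = 3.3364.
EPS therefore changes by 3.3364 × (-4.4%) = -14.7%.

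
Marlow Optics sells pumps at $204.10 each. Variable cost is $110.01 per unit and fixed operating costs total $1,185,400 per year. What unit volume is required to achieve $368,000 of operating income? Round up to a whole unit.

16,510 pumps

Unit CM = price − variable cost = $204.10 − $110.01 = $94.09.
Units = (FC + target) / CM = ($1,185,400 + $368,000) / $94.09 = 16,509.72, so 16,510 pumps.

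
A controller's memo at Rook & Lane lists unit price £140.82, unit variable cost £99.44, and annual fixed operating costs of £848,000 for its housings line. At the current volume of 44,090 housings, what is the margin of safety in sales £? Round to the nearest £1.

Each unit contributes £140.82 − £99.44 = £41.38. Break-even units = £848,000 ÷ £41.38 = 20,492.99; break-even revenue = 20,492.99 × £140.82 = £2,885,823.10.
Actual sales revenue = 44,090 × £140.82 = £6,208,753.80.
Margin of safety = £6,208,753.80 − £2,885,823.10 = £3,322,931.

£3,322,931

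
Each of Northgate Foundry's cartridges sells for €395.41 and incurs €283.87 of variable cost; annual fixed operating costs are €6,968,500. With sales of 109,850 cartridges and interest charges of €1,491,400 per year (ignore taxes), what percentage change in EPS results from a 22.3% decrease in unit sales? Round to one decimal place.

-72.0%

Total contribution margin = 109,850 × €111.54 = €12,252,669.00.
EBIT = €12,252,669.00 − €6,968,500 = €5,284,169.00.
After interest of €1,491,400.00, pre-tax earnings = €3,792,769.00.
DCL = total CM / (EBIT − I) = €12,252,669.00 / €3,792,769.00 = 3.2305.
EPS therefore changes by 3.2305 × (-22.3%) = -72.0%.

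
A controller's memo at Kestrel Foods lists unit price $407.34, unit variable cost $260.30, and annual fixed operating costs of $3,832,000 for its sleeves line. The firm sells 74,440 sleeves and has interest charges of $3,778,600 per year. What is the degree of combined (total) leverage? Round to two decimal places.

3.28

At 74,440 units, contribution = 74,440 × $147.04 = $10,945,657.60.
Subtracting fixed costs: EBIT = $10,945,657.60 − $3,832,000 = $7,113,657.60. Interest = $3,778,600.00.
DOL = $10,945,657.60 ÷ $7,113,657.60 = 1.5387; DFL = $7,113,657.60 ÷ $3,335,057.60 = 2.1330.
Combined leverage = 1.5387 × 2.1330 = 3.2820.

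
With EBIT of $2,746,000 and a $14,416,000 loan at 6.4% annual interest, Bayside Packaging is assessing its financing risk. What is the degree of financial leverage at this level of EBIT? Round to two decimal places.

1.51

Interest = $922,624.00.
DFL = EBIT ÷ (EBIT − I) = $2,746,000 ÷ ($2,746,000 − $922,624.00) = $2,746,000 ÷ $1,823,376.00 = 1.5060.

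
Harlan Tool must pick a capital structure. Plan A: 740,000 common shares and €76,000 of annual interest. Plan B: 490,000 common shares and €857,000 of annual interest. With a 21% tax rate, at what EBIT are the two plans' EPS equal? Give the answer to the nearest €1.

€2,387,760

Set EPS_A = EPS_B: (EBIT − €76,000)(1 − 0.21) ÷ 740,000 = (EBIT − €857,000)(1 − 0.21) ÷ 490,000.
Cancelling (1 − t) and cross-multiplying: 490,000·(EBIT − 76,000) = 740,000·(EBIT − 857,000).
Solving, EBIT = (857,000·740,000 − 76,000·490,000) / (740,000 − 490,000) = 596,940,000,000 / 250,000 = 2,387,760.00.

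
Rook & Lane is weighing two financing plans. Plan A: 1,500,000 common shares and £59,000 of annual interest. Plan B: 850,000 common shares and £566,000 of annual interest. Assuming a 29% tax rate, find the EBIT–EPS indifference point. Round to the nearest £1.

£1,229,000

At indifference, (EBIT − 59,000)(1 − t)/1,500,000 = (EBIT − 566,000)(1 − t)/850,000.
The (1 − t) factor cancels: (EBIT − 59,000) × 850,000 = (EBIT − 566,000) × 1,500,000.
Solving, EBIT = (566,000·1,500,000 − 59,000·850,000) / (1,500,000 − 850,000) = 798,850,000,000 / 650,000 = 1,229,000.00.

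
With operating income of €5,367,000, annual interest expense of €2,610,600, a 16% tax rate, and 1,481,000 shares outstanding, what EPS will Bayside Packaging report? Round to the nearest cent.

Interest = €2,610,600.00, so EBT = €5,367,000 − €2,610,600.00 = €2,756,400.00.
After tax at 16%: net income = €2,756,400.00 × 0.84 = €2,315,376.00.
EPS = €2,315,376.00 ÷ 1,481,000 = €1.56.

€1.56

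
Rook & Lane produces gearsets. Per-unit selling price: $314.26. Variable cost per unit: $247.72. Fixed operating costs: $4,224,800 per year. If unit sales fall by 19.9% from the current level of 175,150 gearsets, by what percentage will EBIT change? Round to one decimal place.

-31.2%

Total contribution margin = 175,150 × $66.54 = $11,654,481.00.
Subtracting fixed costs: EBIT = $11,654,481.00 − $4,224,800 = $7,429,681.00.
Degree of operating leverage = $11,654,481.00 / $7,429,681.00 = 1.5686.
Operating income changes by 1.5686 × -19.9% = -31.2%.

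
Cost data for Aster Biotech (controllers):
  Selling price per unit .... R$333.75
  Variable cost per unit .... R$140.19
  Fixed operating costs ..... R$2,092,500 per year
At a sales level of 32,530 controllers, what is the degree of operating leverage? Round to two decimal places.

1.50

Contribution at this volume is 32,530 × R$193.56 = R$6,296,506.80.
EBIT = R$6,296,506.80 − R$2,092,500 = R$4,204,006.80.
Degree of operating leverage = R$6,296,506.80 / R$4,204,006.80 = 1.4977.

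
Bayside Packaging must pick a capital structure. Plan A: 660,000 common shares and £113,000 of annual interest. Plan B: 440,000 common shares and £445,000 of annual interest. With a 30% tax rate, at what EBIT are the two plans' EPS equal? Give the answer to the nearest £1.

Set EPS_A = EPS_B: (EBIT − £113,000)(1 − 0.30) ÷ 660,000 = (EBIT − £445,000)(1 − 0.30) ÷ 440,000.
Cancelling (1 − t) and cross-multiplying: 440,000·(EBIT − 113,000) = 660,000·(EBIT − 445,000).
Solving, EBIT = (445,000·660,000 − 113,000·440,000) / (660,000 − 440,000) = 243,980,000,000 / 220,000 = 1,109,000.00.

£1,109,000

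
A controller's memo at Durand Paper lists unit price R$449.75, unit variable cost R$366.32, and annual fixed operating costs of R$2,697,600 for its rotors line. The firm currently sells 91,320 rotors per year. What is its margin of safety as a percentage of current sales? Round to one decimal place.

Contribution margin per unit = R$449.75 − R$366.32 = R$83.43. Break-even units = R$2,697,600 ÷ R$83.43 = 32,333.69; break-even revenue = 32,333.69 × R$449.75 = R$14,542,078.39.
Current sales = 91,320 × R$449.75 = R$41,071,170.00.
Margin of safety = (R$41,071,170.00 − R$14,542,078.39) ÷ R$41,071,170.00 = 64.6%.

64.6%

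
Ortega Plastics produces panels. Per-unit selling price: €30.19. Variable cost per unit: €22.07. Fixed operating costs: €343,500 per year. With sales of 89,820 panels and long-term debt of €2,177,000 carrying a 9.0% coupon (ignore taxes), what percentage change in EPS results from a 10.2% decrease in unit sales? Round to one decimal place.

Total contribution margin = 89,820 × €8.12 = €729,338.40.
Subtracting fixed costs: EBIT = €729,338.40 − €343,500 = €385,838.40.
After interest of €195,930.00, pre-tax earnings = €189,908.40.
Degree of combined leverage = contribution ÷ (EBIT − I) = €729,338.40 ÷ €189,908.40 = 3.8405.
%ΔEPS = DCL × %ΔSales = 3.8405 × -10.2% = -39.2%.

-39.2%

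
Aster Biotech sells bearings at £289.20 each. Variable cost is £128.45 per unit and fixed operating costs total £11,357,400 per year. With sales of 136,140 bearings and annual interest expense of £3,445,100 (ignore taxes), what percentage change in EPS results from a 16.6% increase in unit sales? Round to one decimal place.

Total contribution margin = 136,140 × £160.75 = £21,884,505.00.
Operating income = contribution − fixed costs = £21,884,505.00 − £11,357,400 = £10,527,105.00.
After interest of £3,445,100.00, pre-tax earnings = £7,082,005.00.
Degree of combined leverage = contribution ÷ (EBIT − I) = £21,884,505.00 ÷ £7,082,005.00 = 3.0902.
%ΔEPS = DCL × %ΔSales = 3.0902 × +16.6% = +51.3%.

+51.3%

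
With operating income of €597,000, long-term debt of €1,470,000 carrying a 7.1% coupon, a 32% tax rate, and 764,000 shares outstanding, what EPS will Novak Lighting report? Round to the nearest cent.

€0.44

Interest = €104,370.00, so EBT = €597,000 − €104,370.00 = €492,630.00.
Net income = €492,630.00 × (1 − 0.32) = €334,988.40.
Per share: €334,988.40 / 764,000 shares = €0.44.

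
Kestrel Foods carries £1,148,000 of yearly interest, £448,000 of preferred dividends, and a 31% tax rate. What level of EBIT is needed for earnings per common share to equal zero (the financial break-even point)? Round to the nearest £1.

Grossing the preferred dividend up to pre-tax terms: £448,000 / (1 − 0.31) = £649,275.36.
EPS = 0 when EBIT covers interest plus the pre-tax preferred burden: £1,148,000 + £649,275.36 = £1,797,275.36.

£1,797,275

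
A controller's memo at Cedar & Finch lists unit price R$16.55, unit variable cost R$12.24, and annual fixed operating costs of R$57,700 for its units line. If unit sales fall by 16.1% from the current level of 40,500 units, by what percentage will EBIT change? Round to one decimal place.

-24.0%

Contribution at this volume is 40,500 × R$4.31 = R$174,555.00.
Operating income = contribution − fixed costs = R$174,555.00 − R$57,700 = R$116,855.00.
DOL = contribution ÷ EBIT = R$174,555.00 ÷ R$116,855.00 = 1.4938.
%ΔEBIT = DOL × %ΔSales = 1.4938 × -16.1% = -24.0%.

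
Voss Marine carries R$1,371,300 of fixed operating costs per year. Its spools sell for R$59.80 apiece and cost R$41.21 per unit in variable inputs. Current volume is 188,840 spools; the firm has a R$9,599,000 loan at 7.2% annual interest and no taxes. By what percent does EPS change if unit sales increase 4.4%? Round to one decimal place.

Total contribution margin = 188,840 × R$18.59 = R$3,510,535.60.
Operating income = contribution − fixed costs = R$3,510,535.60 − R$1,371,300 = R$2,139,235.60.
After interest of R$691,128.00, pre-tax earnings = R$1,448,107.60.
Degree of combined leverage = contribution ÷ (EBIT − I) = R$3,510,535.60 ÷ R$1,448,107.60 = 2.4242.
%ΔEPS = DCL × %ΔSales = 2.4242 × +4.4% = +10.7%.

+10.7%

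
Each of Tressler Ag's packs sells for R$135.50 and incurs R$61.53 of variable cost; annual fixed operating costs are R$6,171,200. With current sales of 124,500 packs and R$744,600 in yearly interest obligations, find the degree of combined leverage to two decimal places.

Contribution at this volume is 124,500 × R$73.97 = R$9,209,265.00.
Subtracting fixed costs: EBIT = R$9,209,265.00 − R$6,171,200 = R$3,038,065.00. Interest = R$744,600.00.
DOL = R$9,209,265.00 ÷ R$3,038,065.00 = 3.0313; DFL = R$3,038,065.00 ÷ R$2,293,465.00 = 1.3247.
Combined leverage = 3.0313 × 1.3247 = 4.0156.

4.02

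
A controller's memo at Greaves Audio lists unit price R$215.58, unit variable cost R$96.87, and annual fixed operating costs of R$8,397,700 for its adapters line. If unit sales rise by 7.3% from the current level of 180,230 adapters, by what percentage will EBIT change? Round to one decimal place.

+12.0%

Contribution at this volume is 180,230 × R$118.71 = R$21,395,103.30.
Subtracting fixed costs: EBIT = R$21,395,103.30 − R$8,397,700 = R$12,997,403.30.
So DOL = total CM / EBIT = R$21,395,103.30 / R$12,997,403.30 = 1.6461.
Operating income changes by 1.6461 × +7.3% = +12.0%.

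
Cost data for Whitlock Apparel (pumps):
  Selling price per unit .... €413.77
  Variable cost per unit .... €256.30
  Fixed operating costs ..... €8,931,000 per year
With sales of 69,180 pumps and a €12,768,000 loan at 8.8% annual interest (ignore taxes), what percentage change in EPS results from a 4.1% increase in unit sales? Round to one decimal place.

+53.2%

Contribution at this volume is 69,180 × €157.47 = €10,893,774.60.
Operating income = contribution − fixed costs = €10,893,774.60 − €8,931,000 = €1,962,774.60.
Interest = €1,123,584.00, so EBIT − I = €839,190.60.
DCL = total CM / (EBIT − I) = €10,893,774.60 / €839,190.60 = 12.9813.
%ΔEPS = DCL × %ΔSales = 12.9813 × +4.1% = +53.2%.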